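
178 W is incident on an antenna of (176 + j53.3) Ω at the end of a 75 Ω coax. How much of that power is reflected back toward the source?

|Γ| = |(101 + j53.3)/(251 + j53.3)| = 0.445
|Γ|² = 0.198
P_refl = |Γ|²·P_inc = 35.3 W, P_del = (1 − |Γ|²)·P_inc = 143 W

P_reflected ≈ 35.3 W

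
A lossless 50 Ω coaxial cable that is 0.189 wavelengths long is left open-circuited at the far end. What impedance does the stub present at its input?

Z_in ≈ −j20.2 Ω

βl = 2π × 0.189 = 68°
tan(βl) = 2.48
For an open-circuited stub, Z_in = −jZ_0·cot(βl) = −jZ_0/tan(βl)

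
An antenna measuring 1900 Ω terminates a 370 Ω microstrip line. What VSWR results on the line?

For a purely resistive load, VSWR = R_L/Z_0 or Z_0/R_L (whichever > 1) = 1900/370

VSWR ≈ 5.14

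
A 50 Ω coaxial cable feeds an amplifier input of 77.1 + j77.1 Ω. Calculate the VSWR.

VSWR ≈ 3.44

Γ = (Z_L − Z_0)/(Z_L + Z_0) = (27.1 + j77.1)/(127.1 + j77.1)
|Γ| = 81.7/149 = 0.55
VSWR = (1 + |Γ|)/(1 − |Γ|) = 1.55/0.45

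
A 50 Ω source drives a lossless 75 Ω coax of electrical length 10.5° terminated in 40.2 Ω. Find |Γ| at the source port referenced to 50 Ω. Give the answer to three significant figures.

|Γ| ≈ 0.144

tan(βl) = 0.185
Z_in = Z_0·(Z_L + jZ_0·tanβl)/(Z_0 + jZ_L·tanβl) = 41.2 + j9.81 Ω
Γ_s = (Z_in − Z_s)/(Z_in + Z_s) = (-8.83 + j9.81)/(91.2 + j9.81), |Γ_s| = 0.144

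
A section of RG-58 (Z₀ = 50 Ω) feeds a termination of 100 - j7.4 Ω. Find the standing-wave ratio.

VSWR ≈ 2.01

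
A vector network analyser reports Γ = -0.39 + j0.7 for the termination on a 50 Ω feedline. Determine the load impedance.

Z_L ≈ 7.39 + j28.9 Ω

Z_L = Z_0·(1 + Γ)/(1 − Γ) = 50·(0.61 + j0.7)/(1.39 − j0.7)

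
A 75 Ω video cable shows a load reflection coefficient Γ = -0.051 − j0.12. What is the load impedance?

Z_L = Z_0·(1 + Γ)/(1 − Γ) = 75·(0.949 − j0.12)/(1.05 + j0.12)

Z_L ≈ 65.9 − j16.1 Ω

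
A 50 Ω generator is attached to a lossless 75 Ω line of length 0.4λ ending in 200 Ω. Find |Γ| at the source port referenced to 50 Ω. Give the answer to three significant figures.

βl = 2π × 0.4 = 144°
tan(βl) = -0.727
Z_in = Z_0·(Z_L + jZ_0·tanβl)/(Z_0 + jZ_L·tanβl) = 64.3 + j70.1 Ω
Γ_s = (Z_in − Z_s)/(Z_in + Z_s) = (14.3 + j70.1)/(114 + j70.1), |Γ_s| = 0.533

|Γ| ≈ 0.533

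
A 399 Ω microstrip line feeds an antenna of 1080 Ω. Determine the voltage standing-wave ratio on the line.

Γ = (1080 − 399)/(1080 + 399) = 0.46
VSWR = (1 + 0.46)/(1 − 0.46)

VSWR ≈ 2.71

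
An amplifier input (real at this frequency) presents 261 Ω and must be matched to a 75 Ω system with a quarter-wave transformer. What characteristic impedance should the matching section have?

Z_qwt ≈ 140 Ω

Z_qwt = √(Z_0·R_L) = √(75 × 261) = √19580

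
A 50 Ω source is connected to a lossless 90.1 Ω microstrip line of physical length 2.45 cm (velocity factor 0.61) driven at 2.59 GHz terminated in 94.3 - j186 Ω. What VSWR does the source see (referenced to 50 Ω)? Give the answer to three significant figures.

VSWR ≈ 8.44

λ = v/f = 0.61·c / 2.59 GHz = 0.0707 m
βl = 2π·l/λ = 2π × 0.347 = 125°
tan(βl) = -1.44
Z_in = Z_0·(Z_L + jZ_0·tanβl)/(Z_0 + jZ_L·tanβl) = 47.1 + j124 Ω
Γ_s = (Z_in − Z_s)/(Z_in + Z_s) = (-2.85 + j124)/(97.1 + j124), |Γ_s| = 0.788
VSWR = (1 + |Γ_s|)/(1 − |Γ_s|)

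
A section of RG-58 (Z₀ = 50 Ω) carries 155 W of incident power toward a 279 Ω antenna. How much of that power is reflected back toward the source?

Γ = (279 − 50)/(279 + 50) = 0.696
|Γ|² = 0.484
P_refl = |Γ|²·P_inc = 75.1 W, P_del = (1 − |Γ|²)·P_inc = 79.9 W

P_reflected ≈ 75.1 W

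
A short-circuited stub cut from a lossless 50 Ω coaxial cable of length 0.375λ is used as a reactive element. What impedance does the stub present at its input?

Z_in ≈ −j50 Ω

βl = 2π × 0.375 = 135°
tan(βl) = -1
For a short-circuited stub, Z_in = jZ_0·tan(βl)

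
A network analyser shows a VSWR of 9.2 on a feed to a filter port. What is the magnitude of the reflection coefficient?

|Γ| = (S − 1)/(S + 1) = (9.2 − 1)/(9.2 + 1) = 8.2/10.2

|Γ| ≈ 0.804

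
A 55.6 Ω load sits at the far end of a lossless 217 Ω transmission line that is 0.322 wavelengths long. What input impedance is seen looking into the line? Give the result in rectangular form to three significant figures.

Z_in ≈ 228 − j326 Ω

βl = 2π × 0.322 = 116°
tan(βl) = tan(116°) = -2.06
Z_in = Z_0·(Z_L + jZ_0·tanβl)/(Z_0 + jZ_L·tanβl)
     = 217·(55.6 − j446)/(217 − j114)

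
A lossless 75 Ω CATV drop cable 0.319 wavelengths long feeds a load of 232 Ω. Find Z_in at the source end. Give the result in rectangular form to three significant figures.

Z_in ≈ 28.8 + j30.4 Ω

βl = 2π × 0.319 = 115°
tan(βl) = tan(115°) = -2.16
Z_in = Z_0·(Z_L + jZ_0·tanβl)/(Z_0 + jZ_L·tanβl)
     = 75·(232 − j162)/(75 − j501)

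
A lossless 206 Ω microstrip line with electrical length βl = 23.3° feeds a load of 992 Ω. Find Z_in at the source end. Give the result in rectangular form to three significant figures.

tan(βl) = tan(23.3°) = 0.431
Z_in = Z_0·(Z_L + jZ_0·tanβl)/(Z_0 + jZ_L·tanβl)
     = 206·(992 + j88.7)/(206 + j427)

Z_in ≈ 222 − j371 Ω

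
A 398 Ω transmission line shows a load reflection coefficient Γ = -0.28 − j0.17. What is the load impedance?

Z_L = Z_0·(1 + Γ)/(1 − Γ) = 398·(0.72 − j0.17)/(1.28 + j0.17)

Z_L ≈ 213 − j81.2 Ω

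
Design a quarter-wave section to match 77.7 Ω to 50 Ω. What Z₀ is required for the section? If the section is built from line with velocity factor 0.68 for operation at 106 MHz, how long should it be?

Z_qwt = √(Z_0·R_L) = √(50 × 77.7) = √3885
λ = 0.68·c/f = 1.92 m, so l = λ/4 = 0.481 m

Z_qwt ≈ 62.3 Ω; length ≈ 48.1 cm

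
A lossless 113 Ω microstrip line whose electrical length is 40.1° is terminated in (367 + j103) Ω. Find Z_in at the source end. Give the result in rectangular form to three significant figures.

tan(βl) = tan(40.1°) = 0.842
Z_in = Z_0·(Z_L + jZ_0·tanβl)/(Z_0 + jZ_L·tanβl)
     = 113·(367 + j198)/(26.3 + j309)

Z_in ≈ 83.3 − j127 Ω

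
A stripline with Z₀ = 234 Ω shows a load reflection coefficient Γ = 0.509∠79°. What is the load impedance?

Z_L ≈ 163 + j220 Ω

Z_L = Z_0·(1 + Γ)/(1 − Γ) = 234·(1.1 + j0.5)/(0.903 − j0.5)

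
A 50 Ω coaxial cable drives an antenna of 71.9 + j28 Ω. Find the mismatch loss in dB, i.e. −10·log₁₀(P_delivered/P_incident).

mismatch loss ≈ 0.366 dB

Γ = (21.9 + j28)/(121.9 + j28), |Γ| = 0.284
|Γ|² = 0.0808, so P_del/P_inc = 1 − |Γ|² = 0.919
ML = −10·log₁₀(1 − |Γ|²)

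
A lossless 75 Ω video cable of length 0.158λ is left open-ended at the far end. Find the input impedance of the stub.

βl = 2π × 0.158 = 56.9°
tan(βl) = 1.53
For an open-ended stub, Z_in = −jZ_0·cot(βl) = −jZ_0/tan(βl)

Z_in ≈ −j48.9 Ω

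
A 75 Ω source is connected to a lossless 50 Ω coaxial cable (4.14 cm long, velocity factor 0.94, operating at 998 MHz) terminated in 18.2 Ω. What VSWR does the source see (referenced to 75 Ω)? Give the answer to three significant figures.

VSWR ≈ 2.74

λ = v/f = 0.94·c / 998 MHz = 0.283 m
βl = 2π·l/λ = 2π × 0.147 = 52.7°
tan(βl) = 1.31
Z_in = Z_0·(Z_L + jZ_0·tanβl)/(Z_0 + jZ_L·tanβl) = 40.4 + j46.4 Ω
Γ_s = (Z_in − Z_s)/(Z_in + Z_s) = (-34.6 + j46.4)/(115 + j46.4), |Γ_s| = 0.465
VSWR = (1 + |Γ_s|)/(1 − |Γ_s|)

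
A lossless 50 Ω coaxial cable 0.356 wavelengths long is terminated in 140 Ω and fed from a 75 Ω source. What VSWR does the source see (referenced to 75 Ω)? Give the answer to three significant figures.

βl = 2π × 0.356 = 128°
tan(βl) = -1.27
Z_in = Z_0·(Z_L + jZ_0·tanβl)/(Z_0 + jZ_L·tanβl) = 26.8 + j31.8 Ω
Γ_s = (Z_in − Z_s)/(Z_in + Z_s) = (-48.2 + j31.8)/(102 + j31.8), |Γ_s| = 0.542
VSWR = (1 + |Γ_s|)/(1 − |Γ_s|)

VSWR ≈ 3.36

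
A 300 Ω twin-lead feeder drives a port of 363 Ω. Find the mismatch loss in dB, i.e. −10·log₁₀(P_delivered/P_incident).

mismatch loss ≈ 0.0394 dB

Γ = (363 − 300)/(363 + 300) = 0.095
|Γ|² = 0.00903, so P_del/P_inc = 1 − |Γ|² = 0.991
ML = −10·log₁₀(1 − |Γ|²)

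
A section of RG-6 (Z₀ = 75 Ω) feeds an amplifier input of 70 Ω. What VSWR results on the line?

VSWR ≈ 1.07

For a purely resistive load, VSWR = R_L/Z_0 or Z_0/R_L (whichever > 1) = 75/70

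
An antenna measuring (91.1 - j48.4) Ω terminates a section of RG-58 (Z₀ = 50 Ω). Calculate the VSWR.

Γ = (Z_L − Z_0)/(Z_L + Z_0) = (41.1 − j48.4)/(141.1 − j48.4)
|Γ| = 63.5/149 = 0.426
VSWR = (1 + |Γ|)/(1 − |Γ|) = 1.43/0.574

VSWR ≈ 2.48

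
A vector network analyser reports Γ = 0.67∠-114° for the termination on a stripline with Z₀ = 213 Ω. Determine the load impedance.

Z_L = Z_0·(1 + Γ)/(1 − Γ) = 213·(0.727 − j0.612)/(1.27 + j0.612)

Z_L ≈ 58.9 − j131 Ω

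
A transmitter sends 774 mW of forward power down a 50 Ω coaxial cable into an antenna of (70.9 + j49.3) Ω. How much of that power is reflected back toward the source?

|Γ| = |(20.9 + j49.3)/(120.9 + j49.3)| = 0.41
|Γ|² = 0.168
P_refl = |Γ|²·P_inc = 130 mW, P_del = (1 − |Γ|²)·P_inc = 644 mW

P_reflected ≈ 130 mW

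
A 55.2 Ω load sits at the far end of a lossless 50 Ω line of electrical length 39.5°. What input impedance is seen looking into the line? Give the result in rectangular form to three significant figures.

tan(βl) = tan(39.5°) = 0.824
Z_in = Z_0·(Z_L + jZ_0·tanβl)/(Z_0 + jZ_L·tanβl)
     = 50·(55.2 + j41.2)/(50 + j45.5)

Z_in ≈ 50.7 − j4.93 Ω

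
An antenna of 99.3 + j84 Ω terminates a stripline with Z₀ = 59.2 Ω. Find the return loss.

RL ≈ 5.7 dB

Γ = (40.1 + j84)/(158.5 + j84), |Γ| = 0.519
RL = −20·log₁₀|Γ| = −20·log₁₀(0.519)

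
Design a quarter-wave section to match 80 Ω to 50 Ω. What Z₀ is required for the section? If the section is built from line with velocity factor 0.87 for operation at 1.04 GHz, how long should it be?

Z_qwt = √(Z_0·R_L) = √(50 × 80) = √4000
λ = 0.87·c/f = 0.251 m, so l = λ/4 = 0.0627 m

Z_qwt ≈ 63.2 Ω; length ≈ 6.27 cm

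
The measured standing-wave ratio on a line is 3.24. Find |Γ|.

|Γ| ≈ 0.528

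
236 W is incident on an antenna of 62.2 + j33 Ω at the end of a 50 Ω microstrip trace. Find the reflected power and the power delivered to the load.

|Γ| = |(12.2 + j33)/(112.2 + j33)| = 0.301
|Γ|² = 0.0905
P_refl = |Γ|²·P_inc = 21.4 W, P_del = (1 − |Γ|²)·P_inc = 215 W

P_reflected ≈ 21.4 W; P_delivered ≈ 215 W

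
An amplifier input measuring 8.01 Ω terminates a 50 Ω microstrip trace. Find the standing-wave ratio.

Γ = (8.01 − 50)/(8.01 + 50) = -0.724
VSWR = (1 + 0.724)/(1 − 0.724)

VSWR ≈ 6.24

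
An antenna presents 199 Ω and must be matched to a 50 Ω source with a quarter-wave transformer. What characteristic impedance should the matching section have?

Z_qwt ≈ 99.7 Ω

Z_qwt = √(Z_0·R_L) = √(50 × 199) = √9950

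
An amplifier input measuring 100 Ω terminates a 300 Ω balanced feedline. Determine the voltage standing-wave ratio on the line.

Γ = (100 − 300)/(100 + 300) = -0.5
VSWR = (1 + 0.5)/(1 − 0.5)

VSWR ≈ 3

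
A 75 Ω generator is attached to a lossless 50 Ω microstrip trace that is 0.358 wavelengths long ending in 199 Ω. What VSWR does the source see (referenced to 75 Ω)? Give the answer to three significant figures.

βl = 2π × 0.358 = 129°
tan(βl) = -1.24
Z_in = Z_0·(Z_L + jZ_0·tanβl)/(Z_0 + jZ_L·tanβl) = 19.9 + j36.3 Ω
Γ_s = (Z_in − Z_s)/(Z_in + Z_s) = (-55.1 + j36.3)/(94.9 + j36.3), |Γ_s| = 0.649
VSWR = (1 + |Γ_s|)/(1 − |Γ_s|)

VSWR ≈ 4.7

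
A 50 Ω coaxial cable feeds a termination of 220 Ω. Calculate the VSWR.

VSWR ≈ 4.4

Γ = (220 − 50)/(220 + 50) = 0.63
VSWR = (1 + 0.63)/(1 − 0.63)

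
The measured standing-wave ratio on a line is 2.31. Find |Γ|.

|Γ| = (S − 1)/(S + 1) = (2.31 − 1)/(2.31 + 1) = 1.31/3.31

|Γ| ≈ 0.396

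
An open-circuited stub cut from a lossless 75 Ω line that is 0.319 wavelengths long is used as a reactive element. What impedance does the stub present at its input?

Z_in ≈ +j34.7 Ω

βl = 2π × 0.319 = 115°
tan(βl) = -2.16
For an open-circuited stub, Z_in = −jZ_0·cot(βl) = −jZ_0/tan(βl)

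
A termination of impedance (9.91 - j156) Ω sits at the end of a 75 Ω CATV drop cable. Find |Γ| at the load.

|Γ| ≈ 0.952

Γ = (Z_L − Z_0)/(Z_L + Z_0) = (-65.09 − j156)/(84.91 − j156)
|Γ| = 169/178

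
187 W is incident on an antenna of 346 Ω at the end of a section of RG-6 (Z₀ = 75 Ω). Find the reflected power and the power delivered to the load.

P_reflected ≈ 77.5 W; P_delivered ≈ 110 W

Γ = (346 − 75)/(346 + 75) = 0.644
|Γ|² = 0.414
P_refl = |Γ|²·P_inc = 77.5 W, P_del = (1 − |Γ|²)·P_inc = 110 W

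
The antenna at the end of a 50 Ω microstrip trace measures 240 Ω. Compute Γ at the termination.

Γ = 0.655

Γ = (Z_L − Z_0)/(Z_L + Z_0) = (240 − 50)/(240 + 50) = 190/290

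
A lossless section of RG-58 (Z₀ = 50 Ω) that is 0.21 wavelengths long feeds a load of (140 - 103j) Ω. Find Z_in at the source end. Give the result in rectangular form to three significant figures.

Z_in ≈ 11.3 − j3.49 Ω

βl = 2π × 0.21 = 75.6°
tan(βl) = tan(75.6°) = 3.89
Z_in = Z_0·(Z_L + jZ_0·tanβl)/(Z_0 + jZ_L·tanβl)
     = 50·(140 + j91.7)/(451 + j545)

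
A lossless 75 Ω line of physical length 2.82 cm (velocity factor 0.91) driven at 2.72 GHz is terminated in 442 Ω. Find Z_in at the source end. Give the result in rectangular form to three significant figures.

λ = v/f = 0.91·c / 2.72 GHz = 0.1 m
βl = 2π·l/λ = 2π × 0.281 = 101°
tan(βl) = tan(101°) = -5.07
Z_in = Z_0·(Z_L + jZ_0·tanβl)/(Z_0 + jZ_L·tanβl)
     = 75·(442 − j381)/(75 − j2240)

Z_in ≈ 13.2 + j14.3 Ω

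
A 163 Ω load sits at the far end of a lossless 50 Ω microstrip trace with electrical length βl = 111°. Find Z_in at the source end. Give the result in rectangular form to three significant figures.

Z_in ≈ 17.4 + j17.1 Ω

tan(βl) = tan(111°) = -2.61
Z_in = Z_0·(Z_L + jZ_0·tanβl)/(Z_0 + jZ_L·tanβl)
     = 50·(163 − j130)/(50 − j425)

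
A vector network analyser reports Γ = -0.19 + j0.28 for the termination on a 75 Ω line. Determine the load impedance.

Z_L ≈ 44.4 + j28.1 Ω

Z_L = Z_0·(1 + Γ)/(1 − Γ) = 75·(0.81 + j0.28)/(1.19 − j0.28)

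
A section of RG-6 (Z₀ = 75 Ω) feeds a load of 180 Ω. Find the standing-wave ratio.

VSWR ≈ 2.4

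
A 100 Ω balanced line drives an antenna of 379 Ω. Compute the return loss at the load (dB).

RL ≈ 4.69 dB

Γ = (379 − 100)/(379 + 100) = 0.582
RL = −20·log₁₀|Γ| = −20·log₁₀(0.582)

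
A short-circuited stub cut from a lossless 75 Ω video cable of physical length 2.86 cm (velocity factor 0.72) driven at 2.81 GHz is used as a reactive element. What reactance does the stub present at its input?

λ = v/f = 0.72·c / 2.81 GHz = 0.0769 m
βl = 2π·l/λ = 2π × 0.372 = 134°
tan(βl) = -1.04
For a short-circuited stub, Z_in = jZ_0·tan(βl)

X_in ≈ -77.8 Ω (capacitive)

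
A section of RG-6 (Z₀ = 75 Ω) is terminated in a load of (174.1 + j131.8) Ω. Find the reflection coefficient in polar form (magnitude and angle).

Γ ≈ 0.585 ∠ 25.2°

Γ = (Z_L − Z_0)/(Z_L + Z_0) = (99.1 + j131.8)/(249.1 + j131.8)
|Γ| = 165/282 = 0.585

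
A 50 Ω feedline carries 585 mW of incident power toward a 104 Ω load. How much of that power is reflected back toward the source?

Γ = (104 − 50)/(104 + 50) = 0.351
|Γ|² = 0.123
P_refl = |Γ|²·P_inc = 71.9 mW, P_del = (1 − |Γ|²)·P_inc = 513 mW

P_reflected ≈ 71.9 mW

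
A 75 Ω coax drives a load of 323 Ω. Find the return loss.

Γ = (323 − 75)/(323 + 75) = 0.623
RL = −20·log₁₀|Γ| = −20·log₁₀(0.623)

RL ≈ 4.11 dB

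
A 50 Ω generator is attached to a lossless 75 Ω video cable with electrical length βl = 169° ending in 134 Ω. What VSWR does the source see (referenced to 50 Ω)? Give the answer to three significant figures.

tan(βl) = -0.194
Z_in = Z_0·(Z_L + jZ_0·tanβl)/(Z_0 + jZ_L·tanβl) = 124 + j28.5 Ω
Γ_s = (Z_in − Z_s)/(Z_in + Z_s) = (74.1 + j28.5)/(174 + j28.5), |Γ_s| = 0.45
VSWR = (1 + |Γ_s|)/(1 − |Γ_s|)

VSWR ≈ 2.64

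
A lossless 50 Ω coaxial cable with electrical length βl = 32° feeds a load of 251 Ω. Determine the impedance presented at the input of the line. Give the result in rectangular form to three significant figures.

Z_in ≈ 32.2 − j69.8 Ω

tan(βl) = tan(32°) = 0.625
Z_in = Z_0·(Z_L + jZ_0·tanβl)/(Z_0 + jZ_L·tanβl)
     = 50·(251 + j31.2)/(50 + j157)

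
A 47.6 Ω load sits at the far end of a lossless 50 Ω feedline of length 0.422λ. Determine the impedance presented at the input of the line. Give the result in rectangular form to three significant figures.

βl = 2π × 0.422 = 152°
tan(βl) = tan(152°) = -0.534
Z_in = Z_0·(Z_L + jZ_0·tanβl)/(Z_0 + jZ_L·tanβl)
     = 50·(47.6 − j26.7)/(50 − j25.4)

Z_in ≈ 48.6 − j1.99 Ω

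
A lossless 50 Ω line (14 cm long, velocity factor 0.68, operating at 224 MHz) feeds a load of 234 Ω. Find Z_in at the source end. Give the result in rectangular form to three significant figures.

Z_in ≈ 15.5 − j32.3 Ω

λ = v/f = 0.68·c / 224 MHz = 0.911 m
βl = 2π·l/λ = 2π × 0.154 = 55.3°
tan(βl) = tan(55.3°) = 1.45
Z_in = Z_0·(Z_L + jZ_0·tanβl)/(Z_0 + jZ_L·tanβl)
     = 50·(234 + j72.3)/(50 + j338)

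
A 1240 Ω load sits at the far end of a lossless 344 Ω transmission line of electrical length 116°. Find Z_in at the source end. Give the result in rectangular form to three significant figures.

Z_in ≈ 116 + j152 Ω

tan(βl) = tan(116°) = -2.05
Z_in = Z_0·(Z_L + jZ_0·tanβl)/(Z_0 + jZ_L·tanβl)
     = 344·(1240 − j705)/(344 − j2540)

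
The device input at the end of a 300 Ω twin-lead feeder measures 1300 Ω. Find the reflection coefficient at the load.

Γ = 0.625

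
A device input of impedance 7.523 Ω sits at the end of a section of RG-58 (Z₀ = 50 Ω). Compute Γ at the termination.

Γ = (Z_L − Z_0)/(Z_L + Z_0) = (7.523 − 50)/(7.523 + 50) = -42.48/57.52

Γ = -0.738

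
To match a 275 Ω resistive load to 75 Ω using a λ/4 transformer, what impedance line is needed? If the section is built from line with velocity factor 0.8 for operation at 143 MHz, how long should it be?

Z_qwt ≈ 144 Ω; length ≈ 42 cm

Z_qwt = √(Z_0·R_L) = √(75 × 275) = √20620
λ = 0.8·c/f = 1.68 m, so l = λ/4 = 0.42 m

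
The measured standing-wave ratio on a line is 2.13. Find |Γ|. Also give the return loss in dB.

|Γ| ≈ 0.361; return loss ≈ 8.85 dB

|Γ| = (S − 1)/(S + 1) = (2.13 − 1)/(2.13 + 1) = 1.13/3.13
RL = −20·log₁₀|Γ| = −20·log₁₀(0.361)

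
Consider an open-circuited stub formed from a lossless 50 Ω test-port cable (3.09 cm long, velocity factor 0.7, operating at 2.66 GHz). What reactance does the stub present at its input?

X_in ≈ 61.5 Ω (inductive)

λ = v/f = 0.7·c / 2.66 GHz = 0.0789 m
βl = 2π·l/λ = 2π × 0.391 = 141°
tan(βl) = -0.813
For an open-circuited stub, Z_in = −jZ_0·cot(βl) = −jZ_0/tan(βl)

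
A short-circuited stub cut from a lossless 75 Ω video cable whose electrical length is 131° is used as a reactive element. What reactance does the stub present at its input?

X_in ≈ -86.3 Ω (capacitive)

tan(βl) = -1.15
For a short-circuited stub, Z_in = jZ_0·tan(βl)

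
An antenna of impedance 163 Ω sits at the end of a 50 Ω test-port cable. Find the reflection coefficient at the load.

Γ = (Z_L − Z_0)/(Z_L + Z_0) = (163 − 50)/(163 + 50) = 113/213

Γ = 0.531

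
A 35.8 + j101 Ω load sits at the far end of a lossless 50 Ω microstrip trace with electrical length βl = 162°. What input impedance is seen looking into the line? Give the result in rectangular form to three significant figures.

Z_in ≈ 14.1 + j53.2 Ω

tan(βl) = tan(162°) = -0.325
Z_in = Z_0·(Z_L + jZ_0·tanβl)/(Z_0 + jZ_L·tanβl)
     = 50·(35.8 + j84.8)/(82.8 − j11.6)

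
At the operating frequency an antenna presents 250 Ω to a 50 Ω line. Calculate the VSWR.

Γ = (250 − 50)/(250 + 50) = 0.667
VSWR = (1 + 0.667)/(1 − 0.667)

VSWR ≈ 5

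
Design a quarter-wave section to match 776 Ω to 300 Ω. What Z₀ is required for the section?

Z_qwt = √(Z_0·R_L) = √(300 × 776) = √232800

Z_qwt ≈ 482 Ω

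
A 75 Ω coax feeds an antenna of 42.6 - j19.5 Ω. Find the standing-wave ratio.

VSWR ≈ 1.93

Γ = (Z_L − Z_0)/(Z_L + Z_0) = (-32.4 − j19.5)/(117.6 − j19.5)
|Γ| = 37.8/119 = 0.317
VSWR = (1 + |Γ|)/(1 − |Γ|) = 1.32/0.683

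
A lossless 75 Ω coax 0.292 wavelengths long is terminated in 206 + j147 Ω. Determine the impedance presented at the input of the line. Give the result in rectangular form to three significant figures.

βl = 2π × 0.292 = 105°
tan(βl) = tan(105°) = -3.7
Z_in = Z_0·(Z_L + jZ_0·tanβl)/(Z_0 + jZ_L·tanβl)
     = 75·(206 − j131)/(619 − j762)

Z_in ≈ 17.7 + j5.93 Ω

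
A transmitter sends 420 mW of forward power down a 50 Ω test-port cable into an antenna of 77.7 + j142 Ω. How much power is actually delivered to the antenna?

|Γ| = |(27.7 + j142)/(127.7 + j142)| = 0.758
|Γ|² = 0.574
P_refl = |Γ|²·P_inc = 241 mW, P_del = (1 − |Γ|²)·P_inc = 179 mW

P_delivered ≈ 179 mW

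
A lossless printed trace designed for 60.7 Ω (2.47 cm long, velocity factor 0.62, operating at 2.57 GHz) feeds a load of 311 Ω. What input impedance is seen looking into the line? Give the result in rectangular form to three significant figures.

λ = v/f = 0.62·c / 2.57 GHz = 0.0724 m
βl = 2π·l/λ = 2π × 0.341 = 123°
tan(βl) = tan(123°) = -1.55
Z_in = Z_0·(Z_L + jZ_0·tanβl)/(Z_0 + jZ_L·tanβl)
     = 60.7·(311 − j94)/(60.7 − j481)

Z_in ≈ 16.5 + j37.1 Ω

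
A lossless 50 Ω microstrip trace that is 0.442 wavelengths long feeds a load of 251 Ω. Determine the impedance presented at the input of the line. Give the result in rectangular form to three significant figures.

βl = 2π × 0.442 = 159°
tan(βl) = tan(159°) = -0.381
Z_in = Z_0·(Z_L + jZ_0·tanβl)/(Z_0 + jZ_L·tanβl)
     = 50·(251 − j19.1)/(50 − j95.7)

Z_in ≈ 61.6 + j98.9 Ω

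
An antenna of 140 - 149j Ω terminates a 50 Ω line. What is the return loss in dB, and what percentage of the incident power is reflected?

Γ = (90 − j149)/(190 − j149), |Γ| = 0.721
RL = −20·log₁₀(0.721) = 2.84 dB
P_refl/P_inc = |Γ|² = 0.52

RL ≈ 2.84 dB; 52% of incident power reflected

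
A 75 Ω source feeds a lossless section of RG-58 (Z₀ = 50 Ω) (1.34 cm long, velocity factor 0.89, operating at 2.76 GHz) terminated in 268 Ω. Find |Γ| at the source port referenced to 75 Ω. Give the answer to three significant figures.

λ = v/f = 0.89·c / 2.76 GHz = 0.0967 m
βl = 2π·l/λ = 2π × 0.139 = 49.9°
tan(βl) = 1.19
Z_in = Z_0·(Z_L + jZ_0·tanβl)/(Z_0 + jZ_L·tanβl) = 15.6 − j39.7 Ω
Γ_s = (Z_in − Z_s)/(Z_in + Z_s) = (-59.4 − j39.7)/(90.6 − j39.7), |Γ_s| = 0.723

|Γ| ≈ 0.723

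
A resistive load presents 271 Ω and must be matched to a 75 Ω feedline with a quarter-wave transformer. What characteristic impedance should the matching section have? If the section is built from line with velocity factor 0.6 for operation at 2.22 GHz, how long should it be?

Z_qwt = √(Z_0·R_L) = √(75 × 271) = √20320
λ = 0.6·c/f = 0.0811 m, so l = λ/4 = 0.0203 m

Z_qwt ≈ 143 Ω; length ≈ 2.03 cm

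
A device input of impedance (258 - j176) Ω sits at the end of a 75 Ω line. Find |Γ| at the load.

Γ = (Z_L − Z_0)/(Z_L + Z_0) = (183 − j176)/(333 − j176)
|Γ| = 254/377

|Γ| ≈ 0.674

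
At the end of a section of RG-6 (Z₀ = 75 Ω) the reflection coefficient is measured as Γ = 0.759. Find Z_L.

Z_L = Z_0·(1 + Γ)/(1 − Γ) = 75·(1.76)/(0.241)

Z_L ≈ 547 Ω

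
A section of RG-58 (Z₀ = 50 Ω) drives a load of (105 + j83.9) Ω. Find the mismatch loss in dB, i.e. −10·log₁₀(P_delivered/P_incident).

Γ = (55 + j83.9)/(155 + j83.9), |Γ| = 0.569
|Γ|² = 0.324, so P_del/P_inc = 1 − |Γ|² = 0.676
ML = −10·log₁₀(1 − |Γ|²)

mismatch loss ≈ 1.7 dB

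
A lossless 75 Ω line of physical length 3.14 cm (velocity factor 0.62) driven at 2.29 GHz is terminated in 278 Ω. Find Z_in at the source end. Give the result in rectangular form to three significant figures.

Z_in ≈ 43.1 + j73.3 Ω

λ = v/f = 0.62·c / 2.29 GHz = 0.0812 m
βl = 2π·l/λ = 2π × 0.387 = 139°
tan(βl) = tan(139°) = -0.864
Z_in = Z_0·(Z_L + jZ_0·tanβl)/(Z_0 + jZ_L·tanβl)
     = 75·(278 − j64.8)/(75 − j240)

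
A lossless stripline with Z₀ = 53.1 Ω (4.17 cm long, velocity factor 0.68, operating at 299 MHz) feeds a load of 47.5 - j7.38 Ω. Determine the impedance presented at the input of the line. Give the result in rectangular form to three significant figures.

λ = v/f = 0.68·c / 299 MHz = 0.682 m
βl = 2π·l/λ = 2π × 0.0611 = 22°
tan(βl) = tan(22°) = 0.404
Z_in = Z_0·(Z_L + jZ_0·tanβl)/(Z_0 + jZ_L·tanβl)
     = 53.1·(47.5 + j14.1)/(56.1 + j19.2)

Z_in ≈ 44.3 − j1.85 Ω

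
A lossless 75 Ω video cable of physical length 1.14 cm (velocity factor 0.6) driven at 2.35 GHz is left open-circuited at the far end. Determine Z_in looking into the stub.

λ = v/f = 0.6·c / 2.35 GHz = 0.0766 m
βl = 2π·l/λ = 2π × 0.149 = 53.6°
tan(βl) = 1.36
For an open-circuited stub, Z_in = −jZ_0·cot(βl) = −jZ_0/tan(βl)

Z_in ≈ −j55.3 Ω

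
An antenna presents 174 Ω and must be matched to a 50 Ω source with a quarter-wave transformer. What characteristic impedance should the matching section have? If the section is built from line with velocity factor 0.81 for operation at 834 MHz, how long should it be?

Z_qwt = √(Z_0·R_L) = √(50 × 174) = √8700
λ = 0.81·c/f = 0.291 m, so l = λ/4 = 0.0728 m

Z_qwt ≈ 93.3 Ω; length ≈ 7.28 cm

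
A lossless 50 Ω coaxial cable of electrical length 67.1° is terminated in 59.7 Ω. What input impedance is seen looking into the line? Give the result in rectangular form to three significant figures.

Z_in ≈ 43.9 − j5.6 Ω

tan(βl) = tan(67.1°) = 2.37
Z_in = Z_0·(Z_L + jZ_0·tanβl)/(Z_0 + jZ_L·tanβl)
     = 50·(59.7 + j118)/(50 + j141)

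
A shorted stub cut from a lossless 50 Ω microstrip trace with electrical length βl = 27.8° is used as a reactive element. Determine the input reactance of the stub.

tan(βl) = 0.527
For a shorted stub, Z_in = jZ_0·tan(βl)

X_in ≈ 26.4 Ω (inductive)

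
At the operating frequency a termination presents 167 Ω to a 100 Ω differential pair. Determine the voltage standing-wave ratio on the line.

For a purely resistive load, VSWR = R_L/Z_0 or Z_0/R_L (whichever > 1) = 167/100

VSWR ≈ 1.67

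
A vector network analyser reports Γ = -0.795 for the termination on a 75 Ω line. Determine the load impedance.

Z_L = Z_0·(1 + Γ)/(1 − Γ) = 75·(0.205)/(1.79)

Z_L ≈ 8.57 Ω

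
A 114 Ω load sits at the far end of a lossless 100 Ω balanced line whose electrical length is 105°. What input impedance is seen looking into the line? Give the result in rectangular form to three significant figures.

Z_in ≈ 89.1 + j5.85 Ω

tan(βl) = tan(105°) = -3.73
Z_in = Z_0·(Z_L + jZ_0·tanβl)/(Z_0 + jZ_L·tanβl)
     = 100·(114 − j373)/(100 − j425)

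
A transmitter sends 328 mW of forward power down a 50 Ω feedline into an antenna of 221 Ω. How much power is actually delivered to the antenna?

Γ = (221 − 50)/(221 + 50) = 0.631
|Γ|² = 0.398
P_refl = |Γ|²·P_inc = 131 mW, P_del = (1 − |Γ|²)·P_inc = 197 mW

P_delivered ≈ 197 mW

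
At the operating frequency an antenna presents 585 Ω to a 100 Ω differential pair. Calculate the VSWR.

Γ = (585 − 100)/(585 + 100) = 0.708
VSWR = (1 + 0.708)/(1 − 0.708)

VSWR ≈ 5.85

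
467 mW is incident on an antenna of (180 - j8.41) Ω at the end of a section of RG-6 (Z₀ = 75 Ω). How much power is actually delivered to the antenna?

|Γ| = |(105 − j8.41)/(255 − j8.41)| = 0.413
|Γ|² = 0.17
P_refl = |Γ|²·P_inc = 79.6 mW, P_del = (1 − |Γ|²)·P_inc = 387 mW

P_delivered ≈ 387 mW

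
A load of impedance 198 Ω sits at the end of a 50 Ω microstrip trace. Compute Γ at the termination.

Γ = (Z_L − Z_0)/(Z_L + Z_0) = (198 − 50)/(198 + 50) = 148/248

Γ = 0.597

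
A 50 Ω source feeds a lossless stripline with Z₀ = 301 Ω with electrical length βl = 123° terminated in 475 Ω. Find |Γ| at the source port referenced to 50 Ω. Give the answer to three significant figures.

tan(βl) = -1.54
Z_in = Z_0·(Z_L + jZ_0·tanβl)/(Z_0 + jZ_L·tanβl) = 232 + j100 Ω
Γ_s = (Z_in − Z_s)/(Z_in + Z_s) = (182 + j100)/(282 + j100), |Γ_s| = 0.694

|Γ| ≈ 0.694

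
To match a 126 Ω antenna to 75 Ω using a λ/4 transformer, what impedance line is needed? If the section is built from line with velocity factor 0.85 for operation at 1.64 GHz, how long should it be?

Z_qwt = √(Z_0·R_L) = √(75 × 126) = √9450
λ = 0.85·c/f = 0.155 m, so l = λ/4 = 0.0389 m

Z_qwt ≈ 97.2 Ω; length ≈ 3.89 cm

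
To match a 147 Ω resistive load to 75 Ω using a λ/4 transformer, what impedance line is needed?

Z_qwt ≈ 105 Ω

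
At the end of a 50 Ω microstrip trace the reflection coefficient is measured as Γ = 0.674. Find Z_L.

Z_L ≈ 257 Ω

Z_L = Z_0·(1 + Γ)/(1 − Γ) = 50·(1.67)/(0.326)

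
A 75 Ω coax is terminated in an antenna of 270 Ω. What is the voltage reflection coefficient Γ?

Γ = 0.565

Γ = (Z_L − Z_0)/(Z_L + Z_0) = (270 − 75)/(270 + 75) = 195/345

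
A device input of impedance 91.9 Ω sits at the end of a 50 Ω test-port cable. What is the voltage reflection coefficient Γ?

Γ = 0.295

Γ = (Z_L − Z_0)/(Z_L + Z_0) = (91.9 − 50)/(91.9 + 50) = 41.9/141.9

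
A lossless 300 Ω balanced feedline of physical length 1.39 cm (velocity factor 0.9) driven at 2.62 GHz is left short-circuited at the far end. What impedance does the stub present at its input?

λ = v/f = 0.9·c / 2.62 GHz = 0.103 m
βl = 2π·l/λ = 2π × 0.135 = 48.6°
tan(βl) = 1.13
For a short-circuited stub, Z_in = jZ_0·tan(βl)

Z_in ≈ +j340 Ω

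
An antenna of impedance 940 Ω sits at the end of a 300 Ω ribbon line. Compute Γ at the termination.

Γ = 0.516

Γ = (Z_L − Z_0)/(Z_L + Z_0) = (940 − 300)/(940 + 300) = 640/1240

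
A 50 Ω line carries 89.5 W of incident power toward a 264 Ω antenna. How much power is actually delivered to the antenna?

P_delivered ≈ 47.9 W

Γ = (264 − 50)/(264 + 50) = 0.682
|Γ|² = 0.464
P_refl = |Γ|²·P_inc = 41.6 W, P_del = (1 − |Γ|²)·P_inc = 47.9 W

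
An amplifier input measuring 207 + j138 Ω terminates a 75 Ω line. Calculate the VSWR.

VSWR ≈ 4.11

Γ = (Z_L − Z_0)/(Z_L + Z_0) = (132 + j138)/(282 + j138)
|Γ| = 191/314 = 0.608
VSWR = (1 + |Γ|)/(1 − |Γ|) = 1.61/0.392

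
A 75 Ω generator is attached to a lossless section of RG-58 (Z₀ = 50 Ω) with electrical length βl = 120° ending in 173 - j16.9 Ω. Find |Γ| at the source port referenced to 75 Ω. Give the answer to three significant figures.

tan(βl) = -1.73
Z_in = Z_0·(Z_L + jZ_0·tanβl)/(Z_0 + jZ_L·tanβl) = 19.2 + j27.5 Ω
Γ_s = (Z_in − Z_s)/(Z_in + Z_s) = (-55.8 + j27.5)/(94.2 + j27.5), |Γ_s| = 0.634

|Γ| ≈ 0.634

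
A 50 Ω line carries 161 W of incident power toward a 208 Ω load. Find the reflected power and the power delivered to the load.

Γ = (208 − 50)/(208 + 50) = 0.612
|Γ|² = 0.375
P_refl = |Γ|²·P_inc = 60.4 W, P_del = (1 − |Γ|²)·P_inc = 101 W

P_reflected ≈ 60.4 W; P_delivered ≈ 101 W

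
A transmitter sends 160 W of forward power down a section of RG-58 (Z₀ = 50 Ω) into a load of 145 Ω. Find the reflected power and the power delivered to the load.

Γ = (145 − 50)/(145 + 50) = 0.487
|Γ|² = 0.237
P_refl = |Γ|²·P_inc = 38 W, P_del = (1 − |Γ|²)·P_inc = 122 W

P_reflected ≈ 38 W; P_delivered ≈ 122 W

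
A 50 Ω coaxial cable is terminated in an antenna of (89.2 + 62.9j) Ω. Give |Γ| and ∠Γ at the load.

Γ = (Z_L − Z_0)/(Z_L + Z_0) = (39.2 + j62.9)/(139.2 + j62.9)
|Γ| = 74.1/153 = 0.485

Γ ≈ 0.485 ∠ 33.8°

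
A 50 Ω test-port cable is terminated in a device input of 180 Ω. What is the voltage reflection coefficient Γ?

Γ = 0.565

Γ = (Z_L − Z_0)/(Z_L + Z_0) = (180 − 50)/(180 + 50) = 130/230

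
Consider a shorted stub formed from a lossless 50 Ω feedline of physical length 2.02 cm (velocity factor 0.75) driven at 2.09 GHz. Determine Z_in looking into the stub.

λ = v/f = 0.75·c / 2.09 GHz = 0.108 m
βl = 2π·l/λ = 2π × 0.188 = 67.5°
tan(βl) = 2.42
For a shorted stub, Z_in = jZ_0·tan(βl)

Z_in ≈ +j121 Ω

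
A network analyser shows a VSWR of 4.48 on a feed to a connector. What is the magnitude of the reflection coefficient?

|Γ| ≈ 0.635

|Γ| = (S − 1)/(S + 1) = (4.48 − 1)/(4.48 + 1) = 3.48/5.48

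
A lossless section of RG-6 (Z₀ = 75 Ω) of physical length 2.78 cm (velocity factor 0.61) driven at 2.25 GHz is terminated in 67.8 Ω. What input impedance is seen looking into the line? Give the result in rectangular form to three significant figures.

Z_in ≈ 77.8 − j7.19 Ω

λ = v/f = 0.61·c / 2.25 GHz = 0.0813 m
βl = 2π·l/λ = 2π × 0.342 = 123°
tan(βl) = tan(123°) = -1.54
Z_in = Z_0·(Z_L + jZ_0·tanβl)/(Z_0 + jZ_L·tanβl)
     = 75·(67.8 − j115)/(75 − j104)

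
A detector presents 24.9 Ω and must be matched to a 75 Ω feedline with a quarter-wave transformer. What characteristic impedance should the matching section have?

Z_qwt ≈ 43.2 Ω

Z_qwt = √(Z_0·R_L) = √(75 × 24.9) = √1868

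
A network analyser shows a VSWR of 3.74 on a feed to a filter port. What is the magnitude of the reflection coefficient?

|Γ| ≈ 0.578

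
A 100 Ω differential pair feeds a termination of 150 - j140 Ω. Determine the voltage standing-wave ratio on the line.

VSWR ≈ 3.16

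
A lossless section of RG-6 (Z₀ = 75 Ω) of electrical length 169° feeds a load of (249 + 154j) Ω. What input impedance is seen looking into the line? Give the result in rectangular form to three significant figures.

tan(βl) = tan(169°) = -0.194
Z_in = Z_0·(Z_L + jZ_0·tanβl)/(Z_0 + jZ_L·tanβl)
     = 75·(249 + j139)/(105 − j48.4)

Z_in ≈ 109 + j150 Ω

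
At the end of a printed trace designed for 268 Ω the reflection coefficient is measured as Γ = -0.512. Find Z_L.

Z_L ≈ 86.5 Ω

Z_L = Z_0·(1 + Γ)/(1 − Γ) = 268·(0.488)/(1.51)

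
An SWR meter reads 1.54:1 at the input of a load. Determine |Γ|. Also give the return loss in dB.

|Γ| = (S − 1)/(S + 1) = (1.54 − 1)/(1.54 + 1) = 0.54/2.54
RL = −20·log₁₀|Γ| = −20·log₁₀(0.213)

|Γ| ≈ 0.213; return loss ≈ 13.4 dB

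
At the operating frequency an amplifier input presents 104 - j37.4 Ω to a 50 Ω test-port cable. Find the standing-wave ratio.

Γ = (Z_L − Z_0)/(Z_L + Z_0) = (54 − j37.4)/(154 − j37.4)
|Γ| = 65.7/158 = 0.414
VSWR = (1 + |Γ|)/(1 − |Γ|) = 1.41/0.586

VSWR ≈ 2.42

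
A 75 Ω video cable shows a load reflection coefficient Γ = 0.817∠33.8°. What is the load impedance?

Z_L ≈ 80.5 + j220 Ω

Z_L = Z_0·(1 + Γ)/(1 − Γ) = 75·(1.68 + j0.454)/(0.321 − j0.454)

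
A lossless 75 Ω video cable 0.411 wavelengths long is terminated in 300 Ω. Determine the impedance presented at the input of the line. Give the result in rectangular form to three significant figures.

Z_in ≈ 57.5 + j96.9 Ω

βl = 2π × 0.411 = 148°
tan(βl) = tan(148°) = -0.626
Z_in = Z_0·(Z_L + jZ_0·tanβl)/(Z_0 + jZ_L·tanβl)
     = 75·(300 − j46.9)/(75 − j188)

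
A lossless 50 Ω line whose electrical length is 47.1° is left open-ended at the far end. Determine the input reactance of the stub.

X_in ≈ -46.5 Ω (capacitive)

tan(βl) = 1.08
For an open-ended stub, Z_in = −jZ_0·cot(βl) = −jZ_0/tan(βl)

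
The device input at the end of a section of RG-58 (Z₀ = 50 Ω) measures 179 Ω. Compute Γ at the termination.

Γ = 0.563

Γ = (Z_L − Z_0)/(Z_L + Z_0) = (179 − 50)/(179 + 50) = 129/229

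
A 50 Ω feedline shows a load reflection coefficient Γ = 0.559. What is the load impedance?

Z_L ≈ 177 Ω

Z_L = Z_0·(1 + Γ)/(1 − Γ) = 50·(1.56)/(0.441)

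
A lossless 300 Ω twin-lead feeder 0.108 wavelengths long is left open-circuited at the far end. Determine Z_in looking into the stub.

βl = 2π × 0.108 = 38.9°
tan(βl) = 0.806
For an open-circuited stub, Z_in = −jZ_0·cot(βl) = −jZ_0/tan(βl)

Z_in ≈ −j372 Ω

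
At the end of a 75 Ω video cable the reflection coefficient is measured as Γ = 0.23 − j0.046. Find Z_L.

Z_L = Z_0·(1 + Γ)/(1 − Γ) = 75·(1.23 − j0.046)/(0.77 + j0.046)

Z_L ≈ 119 − j11.6 Ω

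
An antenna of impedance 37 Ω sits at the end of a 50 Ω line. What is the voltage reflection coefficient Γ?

Γ = -0.149

Γ = (Z_L − Z_0)/(Z_L + Z_0) = (37 − 50)/(37 + 50) = -13/87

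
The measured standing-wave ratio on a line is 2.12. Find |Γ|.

|Γ| = (S − 1)/(S + 1) = (2.12 − 1)/(2.12 + 1) = 1.12/3.12

|Γ| ≈ 0.359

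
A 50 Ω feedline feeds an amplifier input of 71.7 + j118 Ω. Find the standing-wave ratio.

VSWR ≈ 5.84

Γ = (Z_L − Z_0)/(Z_L + Z_0) = (21.7 + j118)/(121.7 + j118)
|Γ| = 120/170 = 0.708
VSWR = (1 + |Γ|)/(1 − |Γ|) = 1.71/0.292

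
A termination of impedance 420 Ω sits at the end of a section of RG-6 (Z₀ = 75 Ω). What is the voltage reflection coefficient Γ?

Γ = 0.697

Γ = (Z_L − Z_0)/(Z_L + Z_0) = (420 − 75)/(420 + 75) = 345/495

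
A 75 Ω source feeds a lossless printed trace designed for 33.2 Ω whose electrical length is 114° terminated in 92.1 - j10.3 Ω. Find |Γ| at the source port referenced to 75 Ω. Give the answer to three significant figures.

tan(βl) = -2.25
Z_in = Z_0·(Z_L + jZ_0·tanβl)/(Z_0 + jZ_L·tanβl) = 14.3 + j14.1 Ω
Γ_s = (Z_in − Z_s)/(Z_in + Z_s) = (-60.7 + j14.1)/(89.3 + j14.1), |Γ_s| = 0.689

|Γ| ≈ 0.689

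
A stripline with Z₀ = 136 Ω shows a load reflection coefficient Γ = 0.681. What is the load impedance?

Z_L = Z_0·(1 + Γ)/(1 − Γ) = 136·(1.68)/(0.319)

Z_L ≈ 717 Ω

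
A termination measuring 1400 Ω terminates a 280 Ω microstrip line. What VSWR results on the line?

VSWR ≈ 5

Γ = (1400 − 280)/(1400 + 280) = 0.667
VSWR = (1 + 0.667)/(1 − 0.667)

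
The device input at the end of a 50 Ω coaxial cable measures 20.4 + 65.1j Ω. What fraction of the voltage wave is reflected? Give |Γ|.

|Γ| ≈ 0.746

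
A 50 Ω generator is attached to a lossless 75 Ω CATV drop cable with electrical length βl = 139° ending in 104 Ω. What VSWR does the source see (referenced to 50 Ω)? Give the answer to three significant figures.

tan(βl) = -0.869
Z_in = Z_0·(Z_L + jZ_0·tanβl)/(Z_0 + jZ_L·tanβl) = 74.4 + j24.5 Ω
Γ_s = (Z_in − Z_s)/(Z_in + Z_s) = (24.4 + j24.5)/(124 + j24.5), |Γ_s| = 0.273
VSWR = (1 + |Γ_s|)/(1 − |Γ_s|)

VSWR ≈ 1.75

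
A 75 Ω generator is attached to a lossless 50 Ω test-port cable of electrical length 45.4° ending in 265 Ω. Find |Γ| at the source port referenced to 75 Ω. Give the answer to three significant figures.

|Γ| ≈ 0.706

tan(βl) = 1.01
Z_in = Z_0·(Z_L + jZ_0·tanβl)/(Z_0 + jZ_L·tanβl) = 18 − j46 Ω
Γ_s = (Z_in − Z_s)/(Z_in + Z_s) = (-57 − j46)/(93 − j46), |Γ_s| = 0.706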